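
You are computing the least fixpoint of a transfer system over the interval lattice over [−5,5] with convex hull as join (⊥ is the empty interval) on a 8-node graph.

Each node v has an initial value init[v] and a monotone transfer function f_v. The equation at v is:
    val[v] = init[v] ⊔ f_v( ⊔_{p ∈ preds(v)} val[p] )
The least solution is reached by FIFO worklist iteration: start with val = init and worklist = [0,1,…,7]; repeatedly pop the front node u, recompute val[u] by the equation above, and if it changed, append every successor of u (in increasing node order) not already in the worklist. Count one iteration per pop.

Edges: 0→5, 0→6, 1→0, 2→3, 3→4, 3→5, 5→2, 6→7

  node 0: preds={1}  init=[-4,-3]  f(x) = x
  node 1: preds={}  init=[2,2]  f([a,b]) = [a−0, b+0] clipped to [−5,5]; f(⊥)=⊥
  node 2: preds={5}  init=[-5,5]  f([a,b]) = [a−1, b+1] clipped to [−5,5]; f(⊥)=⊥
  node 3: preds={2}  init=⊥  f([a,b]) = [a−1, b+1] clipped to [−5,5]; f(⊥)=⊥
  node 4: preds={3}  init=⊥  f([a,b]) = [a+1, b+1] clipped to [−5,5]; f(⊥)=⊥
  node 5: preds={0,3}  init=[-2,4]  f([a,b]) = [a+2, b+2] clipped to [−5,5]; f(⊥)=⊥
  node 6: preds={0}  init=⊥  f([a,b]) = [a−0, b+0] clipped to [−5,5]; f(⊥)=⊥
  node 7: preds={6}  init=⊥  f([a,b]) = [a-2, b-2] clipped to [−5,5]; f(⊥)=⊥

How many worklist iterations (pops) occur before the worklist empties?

9

Worklist (9 pops):
  #1 pop 0: in=[2,2] → [-4,2] (was [-4,-3]); enqueue []
  #2 pop 1: in=⊥ → [2,2] (no change)
  #3 pop 2: in=[-2,4] → [-5,5] (no change)
  #4 pop 3: in=[-5,5] → [-5,5] (was ⊥); enqueue []
  #5 pop 4: in=[-5,5] → [-4,5] (was ⊥); enqueue []
  #6 pop 5: in=[-5,5] → [-3,5] (was [-2,4]); enqueue [2]
  #7 pop 6: in=[-4,2] → [-4,2] (was ⊥); enqueue []
  #8 pop 7: in=[-4,2] → [-5,0] (was ⊥); enqueue []
  #9 pop 2: in=[-3,5] → [-5,5] (no change)

Fixpoint:
  val[0] = [-4,2]
  val[1] = [2,2]
  val[2] = [-5,5]
  val[3] = [-5,5]
  val[4] = [-4,5]
  val[5] = [-3,5]
  val[6] = [-4,2]
  val[7] = [-5,0]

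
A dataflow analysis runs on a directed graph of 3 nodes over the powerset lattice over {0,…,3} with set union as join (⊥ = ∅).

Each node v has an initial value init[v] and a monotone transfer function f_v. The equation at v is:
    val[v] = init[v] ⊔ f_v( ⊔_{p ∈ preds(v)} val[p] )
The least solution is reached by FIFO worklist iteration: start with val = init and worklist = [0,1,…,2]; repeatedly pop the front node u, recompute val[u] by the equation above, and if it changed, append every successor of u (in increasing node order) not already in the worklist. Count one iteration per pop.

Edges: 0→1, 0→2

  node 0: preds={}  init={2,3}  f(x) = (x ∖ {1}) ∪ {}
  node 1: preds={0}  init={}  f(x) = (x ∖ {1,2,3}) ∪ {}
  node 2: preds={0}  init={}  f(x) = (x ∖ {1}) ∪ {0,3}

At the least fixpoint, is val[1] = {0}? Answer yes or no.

no

Iteration log — 3 steps:
  step 1. node 0  ⊔preds={}  new={2,3}  stable
  step 2. node 1  ⊔preds={2,3}  new={}  stable
  step 3. node 2  ⊔preds={2,3}  new={0,2,3}  old={}  +wl: 

Least fixpoint reached:
  node 0: {2,3}
  node 1: {}
  node 2: {0,2,3}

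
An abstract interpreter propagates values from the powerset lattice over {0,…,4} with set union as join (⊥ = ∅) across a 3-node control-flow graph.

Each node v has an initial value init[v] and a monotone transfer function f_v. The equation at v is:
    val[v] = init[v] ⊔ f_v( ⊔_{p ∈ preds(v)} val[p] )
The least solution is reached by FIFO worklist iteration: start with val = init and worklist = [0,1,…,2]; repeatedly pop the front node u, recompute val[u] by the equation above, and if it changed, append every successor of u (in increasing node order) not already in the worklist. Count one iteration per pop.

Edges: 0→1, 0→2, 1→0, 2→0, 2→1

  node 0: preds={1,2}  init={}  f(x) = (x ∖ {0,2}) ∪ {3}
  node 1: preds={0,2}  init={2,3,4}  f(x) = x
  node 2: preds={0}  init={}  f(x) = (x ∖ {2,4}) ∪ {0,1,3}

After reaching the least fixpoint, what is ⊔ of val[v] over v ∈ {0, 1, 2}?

Worklist (7 pops):
  #1 pop 0: in={2,3,4} → {3,4} (was {}); enqueue []
  #2 pop 1: in={3,4} → {2,3,4} (no change)
  #3 pop 2: in={3,4} → {0,1,3} (was {}); enqueue [0,1]
  #4 pop 0: in={0,1,2,3,4} → {1,3,4} (was {3,4}); enqueue [2]
  #5 pop 1: in={0,1,3,4} → {0,1,2,3,4} (was {2,3,4}); enqueue [0]
  #6 pop 2: in={1,3,4} → {0,1,3} (no change)
  #7 pop 0: in={0,1,2,3,4} → {1,3,4} (no change)

Fixpoint:
  val[0] = {1,3,4}
  val[1] = {0,1,2,3,4}
  val[2] = {0,1,3}

{0,1,2,3,4}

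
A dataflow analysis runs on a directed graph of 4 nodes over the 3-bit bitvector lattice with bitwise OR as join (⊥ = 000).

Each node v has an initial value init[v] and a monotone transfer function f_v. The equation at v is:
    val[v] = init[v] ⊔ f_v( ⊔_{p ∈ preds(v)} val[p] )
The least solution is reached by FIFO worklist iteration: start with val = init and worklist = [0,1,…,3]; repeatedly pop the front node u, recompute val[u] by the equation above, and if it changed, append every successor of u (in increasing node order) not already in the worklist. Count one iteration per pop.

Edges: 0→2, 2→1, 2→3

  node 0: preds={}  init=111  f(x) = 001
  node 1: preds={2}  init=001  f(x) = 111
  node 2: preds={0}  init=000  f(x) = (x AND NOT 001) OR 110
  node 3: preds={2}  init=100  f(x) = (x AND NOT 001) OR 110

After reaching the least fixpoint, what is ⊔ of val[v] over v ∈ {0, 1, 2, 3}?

111

Iteration log — 5 steps:
  step 1. node 0  ⊔preds=000  new=111  stable
  step 2. node 1  ⊔preds=000  new=111  old=001  +wl: 
  step 3. node 2  ⊔preds=111  new=110  old=000  +wl: 1
  step 4. node 3  ⊔preds=110  new=110  old=100  +wl: 
  step 5. node 1  ⊔preds=110  new=111  stable

Least fixpoint reached:
  node 0: 111
  node 1: 111
  node 2: 110
  node 3: 110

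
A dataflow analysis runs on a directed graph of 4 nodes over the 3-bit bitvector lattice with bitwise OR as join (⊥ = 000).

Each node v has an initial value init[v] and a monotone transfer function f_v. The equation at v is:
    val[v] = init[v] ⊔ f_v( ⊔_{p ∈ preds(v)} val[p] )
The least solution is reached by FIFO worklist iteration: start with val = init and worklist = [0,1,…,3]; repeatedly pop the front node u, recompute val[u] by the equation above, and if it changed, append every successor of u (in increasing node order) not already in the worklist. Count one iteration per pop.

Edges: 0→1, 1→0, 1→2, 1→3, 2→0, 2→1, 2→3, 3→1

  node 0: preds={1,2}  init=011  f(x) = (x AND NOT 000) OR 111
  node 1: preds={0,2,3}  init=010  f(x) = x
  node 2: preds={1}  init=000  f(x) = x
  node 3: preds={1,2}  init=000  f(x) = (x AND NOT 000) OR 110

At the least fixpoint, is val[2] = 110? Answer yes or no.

no

Worklist (6 pops):
  #1 pop 0: in=010 → 111 (was 011); enqueue []
  #2 pop 1: in=111 → 111 (was 010); enqueue [0]
  #3 pop 2: in=111 → 111 (was 000); enqueue [1]
  #4 pop 3: in=111 → 111 (was 000); enqueue []
  #5 pop 0: in=111 → 111 (no change)
  #6 pop 1: in=111 → 111 (no change)

Fixpoint:
  val[0] = 111
  val[1] = 111
  val[2] = 111
  val[3] = 111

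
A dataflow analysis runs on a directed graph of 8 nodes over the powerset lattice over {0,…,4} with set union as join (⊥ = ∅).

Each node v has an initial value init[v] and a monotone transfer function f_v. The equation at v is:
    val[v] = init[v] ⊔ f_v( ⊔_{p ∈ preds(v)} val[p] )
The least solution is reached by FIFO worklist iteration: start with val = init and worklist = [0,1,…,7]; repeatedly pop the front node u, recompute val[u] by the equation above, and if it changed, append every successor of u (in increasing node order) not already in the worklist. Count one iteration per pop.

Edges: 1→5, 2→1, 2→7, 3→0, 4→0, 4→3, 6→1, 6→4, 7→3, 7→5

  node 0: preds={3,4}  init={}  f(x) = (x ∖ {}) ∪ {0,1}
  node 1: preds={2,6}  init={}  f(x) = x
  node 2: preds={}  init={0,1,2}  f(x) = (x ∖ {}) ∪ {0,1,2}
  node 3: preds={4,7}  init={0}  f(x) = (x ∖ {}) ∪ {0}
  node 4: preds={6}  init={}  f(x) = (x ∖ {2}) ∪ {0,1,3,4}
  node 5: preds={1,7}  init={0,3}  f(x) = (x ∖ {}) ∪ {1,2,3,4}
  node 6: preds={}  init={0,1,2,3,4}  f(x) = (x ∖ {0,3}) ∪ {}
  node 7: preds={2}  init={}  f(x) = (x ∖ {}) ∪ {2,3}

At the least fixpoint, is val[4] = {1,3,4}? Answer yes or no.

no

Iteration log — 12 steps:
  step 1. node 0  ⊔preds={0}  new={0,1}  old={}  +wl: 
  step 2. node 1  ⊔preds={0,1,2,3,4}  new={0,1,2,3,4}  old={}  +wl: 
  step 3. node 2  ⊔preds={}  new={0,1,2}  stable
  step 4. node 3  ⊔preds={}  new={0}  stable
  step 5. node 4  ⊔preds={0,1,2,3,4}  new={0,1,3,4}  old={}  +wl: 0,3
  step 6. node 5  ⊔preds={0,1,2,3,4}  new={0,1,2,3,4}  old={0,3}  +wl: 
  step 7. node 6  ⊔preds={}  new={0,1,2,3,4}  stable
  step 8. node 7  ⊔preds={0,1,2}  new={0,1,2,3}  old={}  +wl: 5
  step 9. node 0  ⊔preds={0,1,3,4}  new={0,1,3,4}  old={0,1}  +wl: 
  step 10. node 3  ⊔preds={0,1,2,3,4}  new={0,1,2,3,4}  old={0}  +wl: 0
  step 11. node 5  ⊔preds={0,1,2,3,4}  new={0,1,2,3,4}  stable
  step 12. node 0  ⊔preds={0,1,2,3,4}  new={0,1,2,3,4}  old={0,1,3,4}  +wl: 

Least fixpoint reached:
  node 0: {0,1,2,3,4}
  node 1: {0,1,2,3,4}
  node 2: {0,1,2}
  node 3: {0,1,2,3,4}
  node 4: {0,1,3,4}
  node 5: {0,1,2,3,4}
  node 6: {0,1,2,3,4}
  node 7: {0,1,2,3}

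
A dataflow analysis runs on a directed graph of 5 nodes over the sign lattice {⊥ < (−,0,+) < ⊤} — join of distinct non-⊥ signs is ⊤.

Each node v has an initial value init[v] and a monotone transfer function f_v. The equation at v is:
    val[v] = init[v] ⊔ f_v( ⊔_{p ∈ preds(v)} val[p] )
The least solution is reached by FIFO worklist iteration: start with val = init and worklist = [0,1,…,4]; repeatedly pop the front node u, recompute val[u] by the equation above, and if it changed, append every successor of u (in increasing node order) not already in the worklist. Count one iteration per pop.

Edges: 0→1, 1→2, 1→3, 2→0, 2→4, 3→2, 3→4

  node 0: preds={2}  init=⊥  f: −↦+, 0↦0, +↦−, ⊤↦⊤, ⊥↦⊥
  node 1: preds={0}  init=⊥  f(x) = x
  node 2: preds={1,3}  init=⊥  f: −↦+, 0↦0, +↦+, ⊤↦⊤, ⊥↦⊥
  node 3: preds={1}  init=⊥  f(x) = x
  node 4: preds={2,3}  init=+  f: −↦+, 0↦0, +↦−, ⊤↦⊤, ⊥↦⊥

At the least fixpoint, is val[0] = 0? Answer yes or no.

Iteration log — 5 steps:
  step 1. node 0  ⊔preds=⊥  new=⊥  stable
  step 2. node 1  ⊔preds=⊥  new=⊥  stable
  step 3. node 2  ⊔preds=⊥  new=⊥  stable
  step 4. node 3  ⊔preds=⊥  new=⊥  stable
  step 5. node 4  ⊔preds=⊥  new=+  stable

Least fixpoint reached:
  node 0: ⊥
  node 1: ⊥
  node 2: ⊥
  node 3: ⊥
  node 4: +

no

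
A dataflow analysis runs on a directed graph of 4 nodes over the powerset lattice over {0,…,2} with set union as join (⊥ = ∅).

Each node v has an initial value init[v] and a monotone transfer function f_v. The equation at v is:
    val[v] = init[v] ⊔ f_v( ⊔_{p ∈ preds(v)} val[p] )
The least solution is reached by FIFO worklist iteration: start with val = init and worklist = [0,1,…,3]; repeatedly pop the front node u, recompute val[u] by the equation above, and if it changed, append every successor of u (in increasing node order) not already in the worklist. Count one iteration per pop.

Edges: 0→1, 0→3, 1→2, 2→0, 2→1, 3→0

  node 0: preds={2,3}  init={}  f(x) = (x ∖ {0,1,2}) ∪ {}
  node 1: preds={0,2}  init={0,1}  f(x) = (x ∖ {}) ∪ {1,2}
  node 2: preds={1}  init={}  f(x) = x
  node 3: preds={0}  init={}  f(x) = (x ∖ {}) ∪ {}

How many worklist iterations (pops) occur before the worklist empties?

Worklist (6 pops):
  #1 pop 0: in={} → {} (no change)
  #2 pop 1: in={} → {0,1,2} (was {0,1}); enqueue []
  #3 pop 2: in={0,1,2} → {0,1,2} (was {}); enqueue [0,1]
  #4 pop 3: in={} → {} (no change)
  #5 pop 0: in={0,1,2} → {} (no change)
  #6 pop 1: in={0,1,2} → {0,1,2} (no change)

Fixpoint:
  val[0] = {}
  val[1] = {0,1,2}
  val[2] = {0,1,2}
  val[3] = {}

6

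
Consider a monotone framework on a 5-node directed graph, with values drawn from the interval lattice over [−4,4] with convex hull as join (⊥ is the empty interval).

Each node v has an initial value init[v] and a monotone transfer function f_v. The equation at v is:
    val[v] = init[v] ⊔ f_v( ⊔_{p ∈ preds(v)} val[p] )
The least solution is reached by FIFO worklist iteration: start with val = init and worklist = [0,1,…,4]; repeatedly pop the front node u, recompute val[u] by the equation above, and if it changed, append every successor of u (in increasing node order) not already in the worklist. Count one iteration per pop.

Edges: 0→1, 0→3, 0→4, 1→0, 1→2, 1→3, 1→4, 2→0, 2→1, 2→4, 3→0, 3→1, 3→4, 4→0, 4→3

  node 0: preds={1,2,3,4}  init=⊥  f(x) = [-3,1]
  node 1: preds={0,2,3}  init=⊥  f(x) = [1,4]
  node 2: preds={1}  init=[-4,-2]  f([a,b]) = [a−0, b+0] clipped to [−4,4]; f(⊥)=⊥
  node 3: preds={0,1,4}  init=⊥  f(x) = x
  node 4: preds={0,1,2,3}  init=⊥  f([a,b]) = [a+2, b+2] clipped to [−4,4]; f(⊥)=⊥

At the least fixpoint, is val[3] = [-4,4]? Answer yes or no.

no

Iteration log — 8 steps:
  step 1. node 0  ⊔preds=[-4,-2]  new=[-3,1]  old=⊥  +wl: 
  step 2. node 1  ⊔preds=[-4,1]  new=[1,4]  old=⊥  +wl: 0
  step 3. node 2  ⊔preds=[1,4]  new=[-4,4]  old=[-4,-2]  +wl: 1
  step 4. node 3  ⊔preds=[-3,4]  new=[-3,4]  old=⊥  +wl: 
  step 5. node 4  ⊔preds=[-4,4]  new=[-2,4]  old=⊥  +wl: 3
  step 6. node 0  ⊔preds=[-4,4]  new=[-3,1]  stable
  step 7. node 1  ⊔preds=[-4,4]  new=[1,4]  stable
  step 8. node 3  ⊔preds=[-3,4]  new=[-3,4]  stable

Least fixpoint reached:
  node 0: [-3,1]
  node 1: [1,4]
  node 2: [-4,4]
  node 3: [-3,4]
  node 4: [-2,4]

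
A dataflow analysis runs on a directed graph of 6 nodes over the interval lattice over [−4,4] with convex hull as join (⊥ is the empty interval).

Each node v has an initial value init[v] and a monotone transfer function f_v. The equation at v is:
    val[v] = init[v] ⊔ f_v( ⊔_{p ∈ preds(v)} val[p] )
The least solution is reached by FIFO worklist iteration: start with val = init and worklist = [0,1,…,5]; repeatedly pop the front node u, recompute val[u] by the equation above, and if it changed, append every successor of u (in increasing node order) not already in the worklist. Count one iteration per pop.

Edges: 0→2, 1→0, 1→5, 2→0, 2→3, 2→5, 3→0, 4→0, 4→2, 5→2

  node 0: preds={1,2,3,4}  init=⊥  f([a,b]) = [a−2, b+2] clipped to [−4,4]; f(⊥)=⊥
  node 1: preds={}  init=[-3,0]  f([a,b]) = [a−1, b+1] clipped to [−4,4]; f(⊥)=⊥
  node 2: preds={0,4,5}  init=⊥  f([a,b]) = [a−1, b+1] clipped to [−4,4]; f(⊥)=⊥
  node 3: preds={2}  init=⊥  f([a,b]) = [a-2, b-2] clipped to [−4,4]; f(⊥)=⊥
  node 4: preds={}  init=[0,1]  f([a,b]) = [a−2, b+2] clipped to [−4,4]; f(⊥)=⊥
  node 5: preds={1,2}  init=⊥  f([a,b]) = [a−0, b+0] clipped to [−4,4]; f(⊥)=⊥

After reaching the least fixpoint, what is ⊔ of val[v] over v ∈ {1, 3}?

Trace (8 dequeues):
  [1] u=0 | in [-3,1] | out [-4,3] | prev ⊥ | push {}
  [2] u=1 | in ⊥ | out [-3,0] | ==
  [3] u=2 | in [-4,3] | out [-4,4] | prev ⊥ | push {0}
  [4] u=3 | in [-4,4] | out [-4,2] | prev ⊥ | push {}
  [5] u=4 | in ⊥ | out [0,1] | ==
  [6] u=5 | in [-4,4] | out [-4,4] | prev ⊥ | push {2}
  [7] u=0 | in [-4,4] | out [-4,4] | prev [-4,3] | push {}
  [8] u=2 | in [-4,4] | out [-4,4] | ==

Converged values:
  [0] [-4,4]
  [1] [-3,0]
  [2] [-4,4]
  [3] [-4,2]
  [4] [0,1]
  [5] [-4,4]

[-4,2]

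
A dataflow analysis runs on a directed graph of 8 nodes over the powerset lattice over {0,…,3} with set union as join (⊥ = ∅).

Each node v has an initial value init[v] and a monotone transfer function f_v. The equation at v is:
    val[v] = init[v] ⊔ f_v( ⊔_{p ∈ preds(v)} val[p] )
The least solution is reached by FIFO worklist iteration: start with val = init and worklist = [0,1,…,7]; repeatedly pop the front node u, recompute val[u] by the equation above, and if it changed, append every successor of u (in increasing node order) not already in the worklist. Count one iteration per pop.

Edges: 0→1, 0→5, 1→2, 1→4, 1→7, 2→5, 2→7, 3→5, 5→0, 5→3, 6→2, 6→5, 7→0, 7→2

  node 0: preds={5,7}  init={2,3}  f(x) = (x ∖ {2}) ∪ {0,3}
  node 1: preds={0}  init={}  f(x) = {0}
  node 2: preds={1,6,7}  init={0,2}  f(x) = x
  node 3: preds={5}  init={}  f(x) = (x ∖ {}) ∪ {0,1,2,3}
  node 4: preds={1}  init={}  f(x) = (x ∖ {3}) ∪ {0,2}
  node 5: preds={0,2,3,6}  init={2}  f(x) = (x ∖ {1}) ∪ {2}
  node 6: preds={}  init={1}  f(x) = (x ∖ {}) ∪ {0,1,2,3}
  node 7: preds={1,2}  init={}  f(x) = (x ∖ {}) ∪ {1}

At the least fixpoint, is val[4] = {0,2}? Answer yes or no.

yes

Trace (16 dequeues):
  [1] u=0 | in {2} | out {0,2,3} | prev {2,3} | push {}
  [2] u=1 | in {0,2,3} | out {0} | prev {} | push {}
  [3] u=2 | in {0,1} | out {0,1,2} | prev {0,2} | push {}
  [4] u=3 | in {2} | out {0,1,2,3} | prev {} | push {}
  [5] u=4 | in {0} | out {0,2} | prev {} | push {}
  [6] u=5 | in {0,1,2,3} | out {0,2,3} | prev {2} | push {0,3}
  [7] u=6 | in {} | out {0,1,2,3} | prev {1} | push {2,5}
  [8] u=7 | in {0,1,2} | out {0,1,2} | prev {} | push {}
  [9] u=0 | in {0,1,2,3} | out {0,1,2,3} | prev {0,2,3} | push {1}
  [10] u=3 | in {0,2,3} | out {0,1,2,3} | ==
  [11] u=2 | in {0,1,2,3} | out {0,1,2,3} | prev {0,1,2} | push {7}
  [12] u=5 | in {0,1,2,3} | out {0,2,3} | ==
  [13] u=1 | in {0,1,2,3} | out {0} | ==
  [14] u=7 | in {0,1,2,3} | out {0,1,2,3} | prev {0,1,2} | push {0,2}
  [15] u=0 | in {0,1,2,3} | out {0,1,2,3} | ==
  [16] u=2 | in {0,1,2,3} | out {0,1,2,3} | ==

Converged values:
  [0] {0,1,2,3}
  [1] {0}
  [2] {0,1,2,3}
  [3] {0,1,2,3}
  [4] {0,2}
  [5] {0,2,3}
  [6] {0,1,2,3}
  [7] {0,1,2,3}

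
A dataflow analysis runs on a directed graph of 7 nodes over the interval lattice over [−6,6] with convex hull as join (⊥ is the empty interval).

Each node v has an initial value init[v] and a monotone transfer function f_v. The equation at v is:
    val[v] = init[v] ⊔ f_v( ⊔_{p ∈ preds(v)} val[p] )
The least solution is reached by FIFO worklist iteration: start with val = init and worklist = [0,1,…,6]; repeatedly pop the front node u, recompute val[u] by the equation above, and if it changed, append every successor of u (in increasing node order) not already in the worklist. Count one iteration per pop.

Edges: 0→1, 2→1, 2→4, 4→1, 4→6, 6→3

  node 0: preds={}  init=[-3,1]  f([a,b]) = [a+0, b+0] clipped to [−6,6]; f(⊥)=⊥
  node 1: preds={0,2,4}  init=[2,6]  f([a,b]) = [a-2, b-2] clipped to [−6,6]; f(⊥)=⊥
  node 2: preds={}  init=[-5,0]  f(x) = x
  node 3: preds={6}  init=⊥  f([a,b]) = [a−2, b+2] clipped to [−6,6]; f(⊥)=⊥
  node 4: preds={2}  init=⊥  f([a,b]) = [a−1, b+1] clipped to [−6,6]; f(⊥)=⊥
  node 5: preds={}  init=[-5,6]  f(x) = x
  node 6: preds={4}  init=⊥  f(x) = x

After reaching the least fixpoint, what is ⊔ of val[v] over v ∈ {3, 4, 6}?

[-6,3]

Worklist (9 pops):
  #1 pop 0: in=⊥ → [-3,1] (no change)
  #2 pop 1: in=[-5,1] → [-6,6] (was [2,6]); enqueue []
  #3 pop 2: in=⊥ → [-5,0] (no change)
  #4 pop 3: in=⊥ → ⊥ (no change)
  #5 pop 4: in=[-5,0] → [-6,1] (was ⊥); enqueue [1]
  #6 pop 5: in=⊥ → [-5,6] (no change)
  #7 pop 6: in=[-6,1] → [-6,1] (was ⊥); enqueue [3]
  #8 pop 1: in=[-6,1] → [-6,6] (no change)
  #9 pop 3: in=[-6,1] → [-6,3] (was ⊥); enqueue []

Fixpoint:
  val[0] = [-3,1]
  val[1] = [-6,6]
  val[2] = [-5,0]
  val[3] = [-6,3]
  val[4] = [-6,1]
  val[5] = [-5,6]
  val[6] = [-6,1]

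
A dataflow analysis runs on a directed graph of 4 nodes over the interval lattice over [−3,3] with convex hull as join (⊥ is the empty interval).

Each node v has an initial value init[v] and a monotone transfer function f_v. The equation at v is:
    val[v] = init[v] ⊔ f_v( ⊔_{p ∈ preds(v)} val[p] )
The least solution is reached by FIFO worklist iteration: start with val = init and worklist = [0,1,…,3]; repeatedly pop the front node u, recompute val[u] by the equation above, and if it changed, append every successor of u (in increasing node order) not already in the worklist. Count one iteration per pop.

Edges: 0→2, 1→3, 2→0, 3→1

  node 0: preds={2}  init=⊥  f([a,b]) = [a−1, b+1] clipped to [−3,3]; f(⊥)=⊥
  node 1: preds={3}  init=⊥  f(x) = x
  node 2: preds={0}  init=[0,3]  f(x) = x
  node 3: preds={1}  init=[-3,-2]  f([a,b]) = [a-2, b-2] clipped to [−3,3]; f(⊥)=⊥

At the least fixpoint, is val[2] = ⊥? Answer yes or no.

Iteration log — 9 steps:
  step 1. node 0  ⊔preds=[0,3]  new=[-1,3]  old=⊥  +wl: 
  step 2. node 1  ⊔preds=[-3,-2]  new=[-3,-2]  old=⊥  +wl: 
  step 3. node 2  ⊔preds=[-1,3]  new=[-1,3]  old=[0,3]  +wl: 0
  step 4. node 3  ⊔preds=[-3,-2]  new=[-3,-2]  stable
  step 5. node 0  ⊔preds=[-1,3]  new=[-2,3]  old=[-1,3]  +wl: 2
  step 6. node 2  ⊔preds=[-2,3]  new=[-2,3]  old=[-1,3]  +wl: 0
  step 7. node 0  ⊔preds=[-2,3]  new=[-3,3]  old=[-2,3]  +wl: 2
  step 8. node 2  ⊔preds=[-3,3]  new=[-3,3]  old=[-2,3]  +wl: 0
  step 9. node 0  ⊔preds=[-3,3]  new=[-3,3]  stable

Least fixpoint reached:
  node 0: [-3,3]
  node 1: [-3,-2]
  node 2: [-3,3]
  node 3: [-3,-2]

no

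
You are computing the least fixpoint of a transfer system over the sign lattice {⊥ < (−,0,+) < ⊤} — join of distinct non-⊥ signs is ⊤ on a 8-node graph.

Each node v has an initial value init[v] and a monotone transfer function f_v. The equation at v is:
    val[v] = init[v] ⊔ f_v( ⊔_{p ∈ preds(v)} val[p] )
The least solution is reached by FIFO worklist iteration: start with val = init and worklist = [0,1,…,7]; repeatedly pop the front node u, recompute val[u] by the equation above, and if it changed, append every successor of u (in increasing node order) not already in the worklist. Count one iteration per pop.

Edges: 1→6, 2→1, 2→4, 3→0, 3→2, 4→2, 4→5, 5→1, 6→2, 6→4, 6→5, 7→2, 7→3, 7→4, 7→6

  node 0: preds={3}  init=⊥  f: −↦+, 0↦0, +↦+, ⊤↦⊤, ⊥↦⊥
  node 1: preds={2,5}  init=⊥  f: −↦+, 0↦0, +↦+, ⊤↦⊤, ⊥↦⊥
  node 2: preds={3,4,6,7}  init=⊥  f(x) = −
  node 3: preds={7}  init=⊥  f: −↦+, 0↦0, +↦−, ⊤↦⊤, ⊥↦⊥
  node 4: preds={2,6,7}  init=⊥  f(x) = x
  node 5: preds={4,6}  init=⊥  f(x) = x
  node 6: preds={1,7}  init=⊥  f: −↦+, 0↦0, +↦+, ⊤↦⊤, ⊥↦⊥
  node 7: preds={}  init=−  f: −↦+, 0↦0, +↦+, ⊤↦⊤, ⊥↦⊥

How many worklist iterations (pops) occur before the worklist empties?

19

Iteration log — 19 steps:
  step 1. node 0  ⊔preds=⊥  new=⊥  stable
  step 2. node 1  ⊔preds=⊥  new=⊥  stable
  step 3. node 2  ⊔preds=−  new=−  old=⊥  +wl: 1
  step 4. node 3  ⊔preds=−  new=+  old=⊥  +wl: 0,2
  step 5. node 4  ⊔preds=−  new=−  old=⊥  +wl: 
  step 6. node 5  ⊔preds=−  new=−  old=⊥  +wl: 
  step 7. node 6  ⊔preds=−  new=+  old=⊥  +wl: 4,5
  step 8. node 7  ⊔preds=⊥  new=−  stable
  step 9. node 1  ⊔preds=−  new=+  old=⊥  +wl: 6
  step 10. node 0  ⊔preds=+  new=+  old=⊥  +wl: 
  step 11. node 2  ⊔preds=⊤  new=−  stable
  step 12. node 4  ⊔preds=⊤  new=⊤  old=−  +wl: 2
  step 13. node 5  ⊔preds=⊤  new=⊤  old=−  +wl: 1
  step 14. node 6  ⊔preds=⊤  new=⊤  old=+  +wl: 4,5
  step 15. node 2  ⊔preds=⊤  new=−  stable
  step 16. node 1  ⊔preds=⊤  new=⊤  old=+  +wl: 6
  step 17. node 4  ⊔preds=⊤  new=⊤  stable
  step 18. node 5  ⊔preds=⊤  new=⊤  stable
  step 19. node 6  ⊔preds=⊤  new=⊤  stable

Least fixpoint reached:
  node 0: +
  node 1: ⊤
  node 2: −
  node 3: +
  node 4: ⊤
  node 5: ⊤
  node 6: ⊤
  node 7: −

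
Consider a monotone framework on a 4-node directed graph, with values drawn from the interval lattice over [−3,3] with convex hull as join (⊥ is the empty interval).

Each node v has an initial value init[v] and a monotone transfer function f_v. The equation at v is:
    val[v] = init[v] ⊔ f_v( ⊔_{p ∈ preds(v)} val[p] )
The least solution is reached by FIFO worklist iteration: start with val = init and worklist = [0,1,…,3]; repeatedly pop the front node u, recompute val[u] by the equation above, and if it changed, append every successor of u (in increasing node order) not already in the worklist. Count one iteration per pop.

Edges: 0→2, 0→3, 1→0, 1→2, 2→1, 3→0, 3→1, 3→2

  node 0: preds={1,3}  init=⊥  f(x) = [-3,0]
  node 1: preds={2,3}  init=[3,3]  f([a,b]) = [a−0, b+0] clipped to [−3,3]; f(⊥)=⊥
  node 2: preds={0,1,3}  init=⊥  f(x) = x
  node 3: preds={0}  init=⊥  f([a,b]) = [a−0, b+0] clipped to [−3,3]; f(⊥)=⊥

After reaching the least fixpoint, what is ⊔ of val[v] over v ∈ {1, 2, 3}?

[-3,3]

Trace (7 dequeues):
  [1] u=0 | in [3,3] | out [-3,0] | prev ⊥ | push {}
  [2] u=1 | in ⊥ | out [3,3] | ==
  [3] u=2 | in [-3,3] | out [-3,3] | prev ⊥ | push {1}
  [4] u=3 | in [-3,0] | out [-3,0] | prev ⊥ | push {0,2}
  [5] u=1 | in [-3,3] | out [-3,3] | prev [3,3] | push {}
  [6] u=0 | in [-3,3] | out [-3,0] | ==
  [7] u=2 | in [-3,3] | out [-3,3] | ==

Converged values:
  [0] [-3,0]
  [1] [-3,3]
  [2] [-3,3]
  [3] [-3,0]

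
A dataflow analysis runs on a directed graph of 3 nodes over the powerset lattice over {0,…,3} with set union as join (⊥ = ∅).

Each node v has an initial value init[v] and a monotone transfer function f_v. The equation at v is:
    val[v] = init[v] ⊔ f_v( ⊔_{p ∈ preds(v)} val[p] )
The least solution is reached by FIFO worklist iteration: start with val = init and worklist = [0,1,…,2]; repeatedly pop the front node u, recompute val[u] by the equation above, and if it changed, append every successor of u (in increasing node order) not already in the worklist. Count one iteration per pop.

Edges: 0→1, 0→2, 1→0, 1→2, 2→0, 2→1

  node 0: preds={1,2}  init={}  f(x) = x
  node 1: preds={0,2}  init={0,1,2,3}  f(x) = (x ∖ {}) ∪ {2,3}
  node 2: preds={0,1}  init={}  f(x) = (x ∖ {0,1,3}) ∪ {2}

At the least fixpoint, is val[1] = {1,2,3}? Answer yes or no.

no

Trace (5 dequeues):
  [1] u=0 | in {0,1,2,3} | out {0,1,2,3} | prev {} | push {}
  [2] u=1 | in {0,1,2,3} | out {0,1,2,3} | ==
  [3] u=2 | in {0,1,2,3} | out {2} | prev {} | push {0,1}
  [4] u=0 | in {0,1,2,3} | out {0,1,2,3} | ==
  [5] u=1 | in {0,1,2,3} | out {0,1,2,3} | ==

Converged values:
  [0] {0,1,2,3}
  [1] {0,1,2,3}
  [2] {2}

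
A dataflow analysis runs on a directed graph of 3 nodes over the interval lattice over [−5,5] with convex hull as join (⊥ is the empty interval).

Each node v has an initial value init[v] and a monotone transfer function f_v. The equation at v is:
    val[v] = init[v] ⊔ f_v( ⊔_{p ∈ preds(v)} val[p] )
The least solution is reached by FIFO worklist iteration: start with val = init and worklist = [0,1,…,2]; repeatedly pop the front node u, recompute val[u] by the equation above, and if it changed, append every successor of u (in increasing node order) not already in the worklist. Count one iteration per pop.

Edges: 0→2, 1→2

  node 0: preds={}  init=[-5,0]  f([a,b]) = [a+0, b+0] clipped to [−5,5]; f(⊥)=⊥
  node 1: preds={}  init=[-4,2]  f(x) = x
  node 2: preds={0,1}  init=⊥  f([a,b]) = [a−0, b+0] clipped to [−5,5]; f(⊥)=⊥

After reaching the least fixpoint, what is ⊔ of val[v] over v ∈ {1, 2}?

Iteration log — 3 steps:
  step 1. node 0  ⊔preds=⊥  new=[-5,0]  stable
  step 2. node 1  ⊔preds=⊥  new=[-4,2]  stable
  step 3. node 2  ⊔preds=[-5,2]  new=[-5,2]  old=⊥  +wl: 

Least fixpoint reached:
  node 0: [-5,0]
  node 1: [-4,2]
  node 2: [-5,2]

[-5,2]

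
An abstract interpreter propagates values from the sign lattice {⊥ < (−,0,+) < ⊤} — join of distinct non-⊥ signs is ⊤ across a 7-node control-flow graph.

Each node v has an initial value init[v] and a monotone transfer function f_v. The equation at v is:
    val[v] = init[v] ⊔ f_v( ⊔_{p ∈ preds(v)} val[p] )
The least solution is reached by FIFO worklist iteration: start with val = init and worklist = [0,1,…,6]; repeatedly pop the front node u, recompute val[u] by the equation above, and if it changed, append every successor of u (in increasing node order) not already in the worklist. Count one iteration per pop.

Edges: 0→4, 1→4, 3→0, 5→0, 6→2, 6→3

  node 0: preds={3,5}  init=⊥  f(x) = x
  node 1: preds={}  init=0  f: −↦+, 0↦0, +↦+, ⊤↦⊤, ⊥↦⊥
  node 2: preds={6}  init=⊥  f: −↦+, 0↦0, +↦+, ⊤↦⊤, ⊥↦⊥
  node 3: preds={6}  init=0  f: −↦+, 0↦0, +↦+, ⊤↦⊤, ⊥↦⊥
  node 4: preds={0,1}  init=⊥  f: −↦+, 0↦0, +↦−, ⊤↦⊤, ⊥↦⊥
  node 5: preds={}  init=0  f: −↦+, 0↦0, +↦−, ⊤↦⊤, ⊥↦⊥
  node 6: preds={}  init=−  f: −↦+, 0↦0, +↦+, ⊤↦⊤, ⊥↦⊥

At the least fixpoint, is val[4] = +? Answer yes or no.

Trace (9 dequeues):
  [1] u=0 | in 0 | out 0 | prev ⊥ | push {}
  [2] u=1 | in ⊥ | out 0 | ==
  [3] u=2 | in − | out + | prev ⊥ | push {}
  [4] u=3 | in − | out ⊤ | prev 0 | push {0}
  [5] u=4 | in 0 | out 0 | prev ⊥ | push {}
  [6] u=5 | in ⊥ | out 0 | ==
  [7] u=6 | in ⊥ | out − | ==
  [8] u=0 | in ⊤ | out ⊤ | prev 0 | push {4}
  [9] u=4 | in ⊤ | out ⊤ | prev 0 | push {}

Converged values:
  [0] ⊤
  [1] 0
  [2] +
  [3] ⊤
  [4] ⊤
  [5] 0
  [6] −

no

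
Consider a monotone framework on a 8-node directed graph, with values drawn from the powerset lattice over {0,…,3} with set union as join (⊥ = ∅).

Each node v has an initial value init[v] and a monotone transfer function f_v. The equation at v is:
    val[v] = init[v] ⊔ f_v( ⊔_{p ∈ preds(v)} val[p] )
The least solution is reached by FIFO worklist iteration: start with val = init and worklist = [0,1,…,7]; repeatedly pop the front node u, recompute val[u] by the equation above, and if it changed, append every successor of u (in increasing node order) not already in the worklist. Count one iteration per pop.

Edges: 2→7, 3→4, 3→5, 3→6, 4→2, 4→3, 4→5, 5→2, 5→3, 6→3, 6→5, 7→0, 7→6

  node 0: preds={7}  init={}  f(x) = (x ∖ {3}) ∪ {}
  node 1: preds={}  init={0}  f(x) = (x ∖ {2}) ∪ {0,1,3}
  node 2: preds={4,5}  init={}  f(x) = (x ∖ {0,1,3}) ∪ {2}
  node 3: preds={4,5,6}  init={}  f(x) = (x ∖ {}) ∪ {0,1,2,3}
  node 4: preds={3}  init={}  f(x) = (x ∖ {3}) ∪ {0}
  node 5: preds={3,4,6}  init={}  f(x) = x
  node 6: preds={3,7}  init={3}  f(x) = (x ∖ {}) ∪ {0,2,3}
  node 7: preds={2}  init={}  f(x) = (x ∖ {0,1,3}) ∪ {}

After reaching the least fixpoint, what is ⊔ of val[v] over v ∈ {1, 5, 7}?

{0,1,2,3}

Iteration log — 13 steps:
  step 1. node 0  ⊔preds={}  new={}  stable
  step 2. node 1  ⊔preds={}  new={0,1,3}  old={0}  +wl: 
  step 3. node 2  ⊔preds={}  new={2}  old={}  +wl: 
  step 4. node 3  ⊔preds={3}  new={0,1,2,3}  old={}  +wl: 
  step 5. node 4  ⊔preds={0,1,2,3}  new={0,1,2}  old={}  +wl: 2,3
  step 6. node 5  ⊔preds={0,1,2,3}  new={0,1,2,3}  old={}  +wl: 
  step 7. node 6  ⊔preds={0,1,2,3}  new={0,1,2,3}  old={3}  +wl: 5
  step 8. node 7  ⊔preds={2}  new={2}  old={}  +wl: 0,6
  step 9. node 2  ⊔preds={0,1,2,3}  new={2}  stable
  step 10. node 3  ⊔preds={0,1,2,3}  new={0,1,2,3}  stable
  step 11. node 5  ⊔preds={0,1,2,3}  new={0,1,2,3}  stable
  step 12. node 0  ⊔preds={2}  new={2}  old={}  +wl: 
  step 13. node 6  ⊔preds={0,1,2,3}  new={0,1,2,3}  stable

Least fixpoint reached:
  node 0: {2}
  node 1: {0,1,3}
  node 2: {2}
  node 3: {0,1,2,3}
  node 4: {0,1,2}
  node 5: {0,1,2,3}
  node 6: {0,1,2,3}
  node 7: {2}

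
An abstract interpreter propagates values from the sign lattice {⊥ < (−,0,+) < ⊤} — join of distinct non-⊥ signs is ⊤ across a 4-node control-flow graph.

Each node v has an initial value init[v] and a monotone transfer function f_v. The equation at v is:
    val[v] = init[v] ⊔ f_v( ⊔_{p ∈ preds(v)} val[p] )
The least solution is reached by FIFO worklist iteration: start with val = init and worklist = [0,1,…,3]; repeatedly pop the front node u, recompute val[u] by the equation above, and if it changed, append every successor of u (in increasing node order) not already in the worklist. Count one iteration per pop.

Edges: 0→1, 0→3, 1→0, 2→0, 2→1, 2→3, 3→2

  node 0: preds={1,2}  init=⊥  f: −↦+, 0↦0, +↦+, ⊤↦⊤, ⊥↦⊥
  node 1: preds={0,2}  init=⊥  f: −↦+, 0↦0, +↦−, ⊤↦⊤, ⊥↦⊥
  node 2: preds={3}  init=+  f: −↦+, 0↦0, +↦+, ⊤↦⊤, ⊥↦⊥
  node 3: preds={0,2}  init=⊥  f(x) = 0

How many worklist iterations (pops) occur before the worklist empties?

Iteration log — 9 steps:
  step 1. node 0  ⊔preds=+  new=+  old=⊥  +wl: 
  step 2. node 1  ⊔preds=+  new=−  old=⊥  +wl: 0
  step 3. node 2  ⊔preds=⊥  new=+  stable
  step 4. node 3  ⊔preds=+  new=0  old=⊥  +wl: 2
  step 5. node 0  ⊔preds=⊤  new=⊤  old=+  +wl: 1,3
  step 6. node 2  ⊔preds=0  new=⊤  old=+  +wl: 0
  step 7. node 1  ⊔preds=⊤  new=⊤  old=−  +wl: 
  step 8. node 3  ⊔preds=⊤  new=0  stable
  step 9. node 0  ⊔preds=⊤  new=⊤  stable

Least fixpoint reached:
  node 0: ⊤
  node 1: ⊤
  node 2: ⊤
  node 3: 0

9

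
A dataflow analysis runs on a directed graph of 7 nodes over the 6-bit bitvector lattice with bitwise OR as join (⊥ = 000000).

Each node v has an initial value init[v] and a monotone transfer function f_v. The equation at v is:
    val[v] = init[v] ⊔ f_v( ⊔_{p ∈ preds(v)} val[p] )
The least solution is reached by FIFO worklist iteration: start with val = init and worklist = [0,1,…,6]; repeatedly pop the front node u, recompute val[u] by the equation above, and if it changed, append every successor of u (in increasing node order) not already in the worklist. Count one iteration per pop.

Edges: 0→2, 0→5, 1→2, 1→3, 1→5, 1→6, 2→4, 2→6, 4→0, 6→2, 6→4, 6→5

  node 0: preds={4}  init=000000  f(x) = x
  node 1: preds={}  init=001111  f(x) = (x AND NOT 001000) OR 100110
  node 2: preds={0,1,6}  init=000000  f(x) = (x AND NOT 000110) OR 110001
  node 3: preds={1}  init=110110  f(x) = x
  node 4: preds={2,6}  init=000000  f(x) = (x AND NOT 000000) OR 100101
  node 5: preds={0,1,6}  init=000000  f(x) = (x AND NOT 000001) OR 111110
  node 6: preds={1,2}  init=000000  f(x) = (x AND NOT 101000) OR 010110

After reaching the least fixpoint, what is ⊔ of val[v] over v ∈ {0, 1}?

Trace (14 dequeues):
  [1] u=0 | in 000000 | out 000000 | ==
  [2] u=1 | in 000000 | out 101111 | prev 001111 | push {}
  [3] u=2 | in 101111 | out 111001 | prev 000000 | push {}
  [4] u=3 | in 101111 | out 111111 | prev 110110 | push {}
  [5] u=4 | in 111001 | out 111101 | prev 000000 | push {0}
  [6] u=5 | in 101111 | out 111110 | prev 000000 | push {}
  [7] u=6 | in 111111 | out 010111 | prev 000000 | push {2,4,5}
  [8] u=0 | in 111101 | out 111101 | prev 000000 | push {}
  [9] u=2 | in 111111 | out 111001 | ==
  [10] u=4 | in 111111 | out 111111 | prev 111101 | push {0}
  [11] u=5 | in 111111 | out 111110 | ==
  [12] u=0 | in 111111 | out 111111 | prev 111101 | push {2,5}
  [13] u=2 | in 111111 | out 111001 | ==
  [14] u=5 | in 111111 | out 111110 | ==

Converged values:
  [0] 111111
  [1] 101111
  [2] 111001
  [3] 111111
  [4] 111111
  [5] 111110
  [6] 010111

111111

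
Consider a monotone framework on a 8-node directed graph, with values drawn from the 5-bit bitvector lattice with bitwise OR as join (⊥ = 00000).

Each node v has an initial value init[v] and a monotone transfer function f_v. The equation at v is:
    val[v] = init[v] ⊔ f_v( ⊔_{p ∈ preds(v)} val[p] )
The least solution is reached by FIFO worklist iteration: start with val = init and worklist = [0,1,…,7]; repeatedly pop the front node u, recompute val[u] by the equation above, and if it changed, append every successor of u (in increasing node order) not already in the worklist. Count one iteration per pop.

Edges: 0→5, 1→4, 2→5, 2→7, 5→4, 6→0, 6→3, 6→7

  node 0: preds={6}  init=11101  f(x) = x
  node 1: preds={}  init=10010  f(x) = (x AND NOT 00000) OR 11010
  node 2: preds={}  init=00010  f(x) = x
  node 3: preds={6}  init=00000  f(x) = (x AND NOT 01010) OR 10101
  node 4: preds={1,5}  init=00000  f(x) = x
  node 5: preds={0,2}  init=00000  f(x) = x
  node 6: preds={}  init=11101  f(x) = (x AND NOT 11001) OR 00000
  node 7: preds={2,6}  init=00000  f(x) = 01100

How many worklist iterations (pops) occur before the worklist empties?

Worklist (9 pops):
  #1 pop 0: in=11101 → 11101 (no change)
  #2 pop 1: in=00000 → 11010 (was 10010); enqueue []
  #3 pop 2: in=00000 → 00010 (no change)
  #4 pop 3: in=11101 → 10101 (was 00000); enqueue []
  #5 pop 4: in=11010 → 11010 (was 00000); enqueue []
  #6 pop 5: in=11111 → 11111 (was 00000); enqueue [4]
  #7 pop 6: in=00000 → 11101 (no change)
  #8 pop 7: in=11111 → 01100 (was 00000); enqueue []
  #9 pop 4: in=11111 → 11111 (was 11010); enqueue []

Fixpoint:
  val[0] = 11101
  val[1] = 11010
  val[2] = 00010
  val[3] = 10101
  val[4] = 11111
  val[5] = 11111
  val[6] = 11101
  val[7] = 01100

9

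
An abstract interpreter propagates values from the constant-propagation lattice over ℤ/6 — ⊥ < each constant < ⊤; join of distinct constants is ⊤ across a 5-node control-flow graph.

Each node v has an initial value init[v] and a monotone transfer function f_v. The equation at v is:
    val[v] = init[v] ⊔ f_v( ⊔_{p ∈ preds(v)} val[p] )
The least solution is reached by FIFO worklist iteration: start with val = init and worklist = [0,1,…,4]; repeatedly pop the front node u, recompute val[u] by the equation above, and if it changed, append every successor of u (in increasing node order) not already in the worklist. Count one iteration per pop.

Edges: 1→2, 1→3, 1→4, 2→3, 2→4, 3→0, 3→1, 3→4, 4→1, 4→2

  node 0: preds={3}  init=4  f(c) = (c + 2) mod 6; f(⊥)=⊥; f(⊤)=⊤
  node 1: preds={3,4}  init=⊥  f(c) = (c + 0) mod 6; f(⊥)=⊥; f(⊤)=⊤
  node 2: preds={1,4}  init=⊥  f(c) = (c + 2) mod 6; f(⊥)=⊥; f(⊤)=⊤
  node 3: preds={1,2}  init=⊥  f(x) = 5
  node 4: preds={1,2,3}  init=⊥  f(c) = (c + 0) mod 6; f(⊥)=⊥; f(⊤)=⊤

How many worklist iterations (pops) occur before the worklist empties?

Trace (14 dequeues):
  [1] u=0 | in ⊥ | out 4 | ==
  [2] u=1 | in ⊥ | out ⊥ | ==
  [3] u=2 | in ⊥ | out ⊥ | ==
  [4] u=3 | in ⊥ | out 5 | prev ⊥ | push {0,1}
  [5] u=4 | in 5 | out 5 | prev ⊥ | push {2}
  [6] u=0 | in 5 | out ⊤ | prev 4 | push {}
  [7] u=1 | in 5 | out 5 | prev ⊥ | push {3,4}
  [8] u=2 | in 5 | out 1 | prev ⊥ | push {}
  [9] u=3 | in ⊤ | out 5 | ==
  [10] u=4 | in ⊤ | out ⊤ | prev 5 | push {1,2}
  [11] u=1 | in ⊤ | out ⊤ | prev 5 | push {3,4}
  [12] u=2 | in ⊤ | out ⊤ | prev 1 | push {}
  [13] u=3 | in ⊤ | out 5 | ==
  [14] u=4 | in ⊤ | out ⊤ | ==

Converged values:
  [0] ⊤
  [1] ⊤
  [2] ⊤
  [3] 5
  [4] ⊤

14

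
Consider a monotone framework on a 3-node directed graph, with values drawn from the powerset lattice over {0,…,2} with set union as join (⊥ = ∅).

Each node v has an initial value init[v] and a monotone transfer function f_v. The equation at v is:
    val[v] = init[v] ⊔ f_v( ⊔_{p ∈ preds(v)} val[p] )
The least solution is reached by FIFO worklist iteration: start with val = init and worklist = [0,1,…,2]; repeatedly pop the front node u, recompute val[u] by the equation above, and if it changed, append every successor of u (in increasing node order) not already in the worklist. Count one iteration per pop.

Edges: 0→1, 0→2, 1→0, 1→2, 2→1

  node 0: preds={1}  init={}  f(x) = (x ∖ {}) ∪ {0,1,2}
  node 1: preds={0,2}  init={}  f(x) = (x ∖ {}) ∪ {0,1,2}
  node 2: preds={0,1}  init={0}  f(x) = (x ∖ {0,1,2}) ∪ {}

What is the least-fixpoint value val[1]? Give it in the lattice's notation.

Iteration log — 4 steps:
  step 1. node 0  ⊔preds={}  new={0,1,2}  old={}  +wl: 
  step 2. node 1  ⊔preds={0,1,2}  new={0,1,2}  old={}  +wl: 0
  step 3. node 2  ⊔preds={0,1,2}  new={0}  stable
  step 4. node 0  ⊔preds={0,1,2}  new={0,1,2}  stable

Least fixpoint reached:
  node 0: {0,1,2}
  node 1: {0,1,2}
  node 2: {0}

{0,1,2}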